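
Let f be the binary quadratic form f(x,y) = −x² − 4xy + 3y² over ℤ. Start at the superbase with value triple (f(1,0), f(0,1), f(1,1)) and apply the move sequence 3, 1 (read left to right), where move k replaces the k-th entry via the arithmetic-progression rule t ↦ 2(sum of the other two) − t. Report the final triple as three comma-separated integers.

start (-1,3,-2) = (f(1,0),f(0,1),f(1,1))
replace slot 3: 2·((-1)+3) − (-2) = 6 → (-1,3,6)
replace slot 1: 2·(3+6) − (-1) = 19 → (19,3,6)

19,3,6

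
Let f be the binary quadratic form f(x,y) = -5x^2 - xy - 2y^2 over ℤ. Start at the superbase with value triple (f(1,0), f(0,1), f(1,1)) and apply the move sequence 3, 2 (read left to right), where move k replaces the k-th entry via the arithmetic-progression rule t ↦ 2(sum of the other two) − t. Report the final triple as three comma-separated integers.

start (-5,-2,-8) = (f(1,0),f(0,1),f(1,1))
replace slot 3: 2·((-5)+(-2)) − (-8) = -6 → (-5,-2,-6)
replace slot 2: 2·((-5)+(-6)) − (-2) = -20 → (-5,-20,-6)

-5,-20,-6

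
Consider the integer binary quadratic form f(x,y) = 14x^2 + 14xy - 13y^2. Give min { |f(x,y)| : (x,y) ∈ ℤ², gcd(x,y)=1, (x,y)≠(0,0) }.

river: ρ → (-13,12,15)
river: ρ → (15,18,-10)
river: ρ → (-10,22,11)
river: ρ → (11,22,-10)
river: ρ → (-10,18,15)
river: ρ → (15,12,-13)
river: ρ → (-13,14,14)
river: ρ → (14,14,-13)
closes: descent 0, river 8
min |a| on river = 10

10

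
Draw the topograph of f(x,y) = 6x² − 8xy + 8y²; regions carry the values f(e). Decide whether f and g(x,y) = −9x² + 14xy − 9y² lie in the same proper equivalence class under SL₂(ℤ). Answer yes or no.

D₁ = -128, D₂ = -128
f: translate: b→4 (≡-8 mod 12), so (6,-8,8)→(6,4,6)
f: reduced (well bottom): (6,4,6) with a≤c, −a<b≤a
g is negative-definite; reduce −g:
−g: translate: b→4 (≡-14 mod 18), so (9,-14,9)→(9,4,4)
−g: flip: (9,4,4)→(4,-4,9)
−g: translate: b→4 (≡-4 mod 8), so (4,-4,9)→(4,4,9)
−g: reduced (well bottom): (4,4,9) with a≤c, −a<b≤a
flip sign back: reduced form of g is (-4,-4,-9)
reduced forms (6, 4, 6) vs (-4, -4, -9) ⇒ inequivalent

no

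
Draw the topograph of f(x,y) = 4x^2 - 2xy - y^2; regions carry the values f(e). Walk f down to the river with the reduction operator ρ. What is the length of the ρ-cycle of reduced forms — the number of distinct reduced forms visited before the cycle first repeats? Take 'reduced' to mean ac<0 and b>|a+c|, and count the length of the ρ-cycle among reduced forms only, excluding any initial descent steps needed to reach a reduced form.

D = 20, ⌊√D⌋ = 4
descent: ρ → (-1,4,1)  [lands on river]
river: ρ → (1,4,-1)
ρ-cycle length = 2 (tail of 1 descent step not counted)

2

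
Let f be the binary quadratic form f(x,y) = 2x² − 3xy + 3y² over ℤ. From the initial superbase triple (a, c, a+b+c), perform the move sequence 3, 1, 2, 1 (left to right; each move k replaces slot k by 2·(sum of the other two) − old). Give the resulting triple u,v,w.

start (2,3,2) = (f(1,0),f(0,1),f(1,1))
replace slot 3: 2·(2+3) − 2 = 8 → (2,3,8)
replace slot 1: 2·(3+8) − 2 = 20 → (20,3,8)
replace slot 2: 2·(20+8) − 3 = 53 → (20,53,8)
replace slot 1: 2·(53+8) − 20 = 102 → (102,53,8)

102,53,8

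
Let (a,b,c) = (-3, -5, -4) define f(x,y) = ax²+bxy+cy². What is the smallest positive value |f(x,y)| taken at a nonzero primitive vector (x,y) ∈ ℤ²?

translate: b→-1 (≡5 mod 6), so (3,5,4)→(3,-1,2)
flip: (3,-1,2)→(2,1,3)
reduced (well bottom): (2,1,3) with a≤c, −a<b≤a
well minimum |f| = |-2| = 2 (negative-definite)

2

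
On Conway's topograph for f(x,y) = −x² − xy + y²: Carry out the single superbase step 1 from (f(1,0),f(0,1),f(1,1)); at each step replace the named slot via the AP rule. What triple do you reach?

start (-1,1,-1) = (f(1,0),f(0,1),f(1,1))
replace slot 1: 2·(1+(-1)) − (-1) = 1 → (1,1,-1)

1,1,-1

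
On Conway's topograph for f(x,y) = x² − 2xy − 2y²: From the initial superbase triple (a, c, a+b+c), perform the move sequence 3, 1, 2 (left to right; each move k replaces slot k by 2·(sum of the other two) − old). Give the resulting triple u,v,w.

start (1,-2,-3) = (f(1,0),f(0,1),f(1,1))
replace slot 3: 2·(1+(-2)) − (-3) = 1 → (1,-2,1)
replace slot 1: 2·((-2)+1) − 1 = -3 → (-3,-2,1)
replace slot 2: 2·((-3)+1) − (-2) = -2 → (-3,-2,1)

-3,-2,1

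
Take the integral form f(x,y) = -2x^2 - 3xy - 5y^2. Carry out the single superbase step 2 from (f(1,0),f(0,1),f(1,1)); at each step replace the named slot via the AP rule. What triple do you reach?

start (-2,-5,-10) = (f(1,0),f(0,1),f(1,1))
replace slot 2: 2·((-2)+(-10)) − (-5) = -19 → (-2,-19,-10)

-2,-19,-10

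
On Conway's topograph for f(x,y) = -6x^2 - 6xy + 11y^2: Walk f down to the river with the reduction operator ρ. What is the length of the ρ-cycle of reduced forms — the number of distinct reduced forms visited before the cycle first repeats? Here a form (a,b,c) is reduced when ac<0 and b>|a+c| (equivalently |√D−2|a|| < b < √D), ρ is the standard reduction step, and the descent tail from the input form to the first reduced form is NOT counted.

D = 300, ⌊√D⌋ = 17
descent: ρ → (11,6,-6)  [lands on river]
river: ρ → (-6,6,11)
river: ρ → (11,16,-1)
river: ρ → (-1,16,11)
ρ-cycle length = 4 (tail of 1 descent step not counted)

4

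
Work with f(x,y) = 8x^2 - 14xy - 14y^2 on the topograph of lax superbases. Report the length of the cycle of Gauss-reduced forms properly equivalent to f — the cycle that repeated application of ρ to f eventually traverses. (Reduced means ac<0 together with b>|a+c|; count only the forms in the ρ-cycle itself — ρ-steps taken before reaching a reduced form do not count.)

D = 644, ⌊√D⌋ = 25
descent: ρ → (-14,14,8)  [lands on river]
river: ρ → (8,18,-10)
river: ρ → (-10,22,4)
river: ρ → (4,18,-20)
river: ρ → (-20,22,2)
river: ρ → (2,22,-20)
river: ρ → (-20,18,4)
river: ρ → (4,22,-10)
river: ρ → (-10,18,8)
river: ρ → (8,14,-14)
ρ-cycle length = 10 (tail of 1 descent step not counted)

10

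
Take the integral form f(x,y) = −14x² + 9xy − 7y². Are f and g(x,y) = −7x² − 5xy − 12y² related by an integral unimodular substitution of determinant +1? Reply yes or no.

D₁ = -311, D₂ = -311
f is negative-definite; reduce −f:
−f: flip: (14,-9,7)→(7,9,14)
−f: translate: b→-5 (≡9 mod 14), so (7,9,14)→(7,-5,12)
−f: reduced (well bottom): (7,-5,12) with a≤c, −a<b≤a
flip sign back: reduced form of f is (-7,5,-12)
g is negative-definite; reduce −g:
−g: reduced (well bottom): (7,5,12) with a≤c, −a<b≤a
flip sign back: reduced form of g is (-7,-5,-12)
reduced forms (-7, 5, -12) vs (-7, -5, -12) ⇒ inequivalent

no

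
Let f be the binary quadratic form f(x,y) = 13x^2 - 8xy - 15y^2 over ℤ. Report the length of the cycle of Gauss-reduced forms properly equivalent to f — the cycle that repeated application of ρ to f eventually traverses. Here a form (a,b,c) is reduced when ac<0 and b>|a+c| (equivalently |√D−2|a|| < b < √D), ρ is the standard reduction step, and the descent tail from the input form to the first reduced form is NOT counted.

D = 844, ⌊√D⌋ = 29
descent: ρ → (-15,8,13)  [lands on river]
river: ρ → (13,18,-10)
river: ρ → (-10,22,9)
river: ρ → (9,14,-18)
river: ρ → (-18,22,5)
river: ρ → (5,28,-3)
river: ρ → (-3,26,14)
river: ρ → (14,2,-15)
river: ρ → (-15,28,1)
river: ρ → (1,28,-15)
river: ρ → (-15,2,14)
river: ρ → (14,26,-3)
river: ρ → (-3,28,5)
river: ρ → (5,22,-18)
river: ρ → (-18,14,9)
river: ρ → (9,22,-10)
river: ρ → (-10,18,13)
river: ρ → (13,8,-15)
river: ρ → (-15,22,6)
river: ρ → (6,26,-7)
river: ρ → (-7,16,21)
river: ρ → (21,26,-2)
river: ρ → (-2,26,21)
river: ρ → (21,16,-7)
river: ρ → (-7,26,6)
river: ρ → (6,22,-15)
ρ-cycle length = 26 (tail of 1 descent step not counted)

26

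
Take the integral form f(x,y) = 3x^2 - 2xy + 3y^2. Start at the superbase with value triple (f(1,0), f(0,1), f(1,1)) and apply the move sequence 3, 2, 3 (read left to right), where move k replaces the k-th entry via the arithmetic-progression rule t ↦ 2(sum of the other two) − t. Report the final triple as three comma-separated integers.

start (3,3,4) = (f(1,0),f(0,1),f(1,1))
replace slot 3: 2·(3+3) − 4 = 8 → (3,3,8)
replace slot 2: 2·(3+8) − 3 = 19 → (3,19,8)
replace slot 3: 2·(3+19) − 8 = 36 → (3,19,36)

3,19,36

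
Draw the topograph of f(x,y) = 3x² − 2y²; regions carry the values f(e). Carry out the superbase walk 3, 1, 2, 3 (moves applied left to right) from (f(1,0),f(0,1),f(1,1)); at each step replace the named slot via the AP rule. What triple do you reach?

start (3,-2,1) = (f(1,0),f(0,1),f(1,1))
replace slot 3: 2·(3+(-2)) − 1 = 1 → (3,-2,1)
replace slot 1: 2·((-2)+1) − 3 = -5 → (-5,-2,1)
replace slot 2: 2·((-5)+1) − (-2) = -6 → (-5,-6,1)
replace slot 3: 2·((-5)+(-6)) − 1 = -23 → (-5,-6,-23)

-5,-6,-23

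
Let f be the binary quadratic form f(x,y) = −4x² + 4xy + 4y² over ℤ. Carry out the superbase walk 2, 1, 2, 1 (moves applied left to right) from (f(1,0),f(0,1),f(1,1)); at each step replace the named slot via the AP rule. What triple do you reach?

start (-4,4,4) = (f(1,0),f(0,1),f(1,1))
replace slot 2: 2·((-4)+4) − 4 = -4 → (-4,-4,4)
replace slot 1: 2·((-4)+4) − (-4) = 4 → (4,-4,4)
replace slot 2: 2·(4+4) − (-4) = 20 → (4,20,4)
replace slot 1: 2·(20+4) − 4 = 44 → (44,20,4)

44,20,4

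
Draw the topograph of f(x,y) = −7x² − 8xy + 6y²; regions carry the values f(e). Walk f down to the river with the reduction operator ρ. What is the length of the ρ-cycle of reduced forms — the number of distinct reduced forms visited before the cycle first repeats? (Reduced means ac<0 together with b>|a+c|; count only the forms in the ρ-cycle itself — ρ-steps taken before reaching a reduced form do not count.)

D = 232, ⌊√D⌋ = 15
descent: ρ → (6,8,-7)  [lands on river]
river: ρ → (-7,6,7)
river: ρ → (7,8,-6)
river: ρ → (-6,4,9)
river: ρ → (9,14,-1)
river: ρ → (-1,14,9)
river: ρ → (9,4,-6)
river: ρ → (-6,8,7)
river: ρ → (7,6,-7)
river: ρ → (-7,8,6)
river: ρ → (6,4,-9)
river: ρ → (-9,14,1)
river: ρ → (1,14,-9)
river: ρ → (-9,4,6)
ρ-cycle length = 14 (tail of 1 descent step not counted)

14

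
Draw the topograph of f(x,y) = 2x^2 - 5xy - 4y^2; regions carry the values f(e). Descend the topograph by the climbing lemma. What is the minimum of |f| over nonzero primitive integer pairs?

descent: ρ → (-4,5,2)  [lands on river]
river: ρ → (2,7,-1)
river: ρ → (-1,7,2)
river: ρ → (2,5,-4)
river: ρ → (-4,3,3)
river: ρ → (3,3,-4)
closes: descent 1, river 6
min |a| on river = 1

1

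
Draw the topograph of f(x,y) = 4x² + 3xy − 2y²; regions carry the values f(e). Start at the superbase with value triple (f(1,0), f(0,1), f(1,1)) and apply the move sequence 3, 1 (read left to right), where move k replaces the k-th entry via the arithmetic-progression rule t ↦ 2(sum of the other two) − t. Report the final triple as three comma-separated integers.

start (4,-2,5) = (f(1,0),f(0,1),f(1,1))
replace slot 3: 2·(4+(-2)) − 5 = -1 → (4,-2,-1)
replace slot 1: 2·((-2)+(-1)) − 4 = -10 → (-10,-2,-1)

-10,-2,-1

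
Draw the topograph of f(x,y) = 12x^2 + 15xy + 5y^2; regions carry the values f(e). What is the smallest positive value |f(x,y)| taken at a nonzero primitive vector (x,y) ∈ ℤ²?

translate: b→-9 (≡15 mod 24), so (12,15,5)→(12,-9,2)
flip: (12,-9,2)→(2,9,12)
translate: b→1 (≡9 mod 4), so (2,9,12)→(2,1,2)
reduced (well bottom): (2,1,2) with a≤c, −a<b≤a
well minimum = a = 2

2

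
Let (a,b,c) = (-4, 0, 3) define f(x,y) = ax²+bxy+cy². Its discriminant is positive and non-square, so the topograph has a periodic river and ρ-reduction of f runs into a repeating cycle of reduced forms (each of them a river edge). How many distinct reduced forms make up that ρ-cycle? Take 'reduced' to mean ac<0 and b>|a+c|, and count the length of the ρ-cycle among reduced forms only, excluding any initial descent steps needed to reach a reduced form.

D = 48, ⌊√D⌋ = 6
descent: ρ → (3,6,-1)  [lands on river]
river: ρ → (-1,6,3)
ρ-cycle length = 2 (tail of 1 descent step not counted)

2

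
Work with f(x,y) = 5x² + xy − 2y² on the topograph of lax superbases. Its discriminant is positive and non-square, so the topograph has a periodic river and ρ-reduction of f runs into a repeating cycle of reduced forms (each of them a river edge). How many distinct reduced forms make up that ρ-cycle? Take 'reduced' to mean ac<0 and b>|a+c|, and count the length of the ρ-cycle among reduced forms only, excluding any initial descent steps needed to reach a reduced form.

D = 41, ⌊√D⌋ = 6
descent: ρ → (-2,3,4)  [lands on river]
river: ρ → (4,5,-1)
river: ρ → (-1,5,4)
river: ρ → (4,3,-2)
river: ρ → (-2,5,2)
river: ρ → (2,3,-4)
river: ρ → (-4,5,1)
river: ρ → (1,5,-4)
river: ρ → (-4,3,2)
river: ρ → (2,5,-2)
ρ-cycle length = 10 (tail of 1 descent step not counted)

10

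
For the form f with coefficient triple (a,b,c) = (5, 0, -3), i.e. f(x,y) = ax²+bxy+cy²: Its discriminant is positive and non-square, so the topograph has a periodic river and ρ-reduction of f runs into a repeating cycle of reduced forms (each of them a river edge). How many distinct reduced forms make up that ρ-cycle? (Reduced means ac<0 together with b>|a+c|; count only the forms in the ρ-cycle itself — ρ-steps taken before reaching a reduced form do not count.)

D = 60, ⌊√D⌋ = 7
descent: ρ → (-3,6,2)  [lands on river]
river: ρ → (2,6,-3)
ρ-cycle length = 2 (tail of 1 descent step not counted)

2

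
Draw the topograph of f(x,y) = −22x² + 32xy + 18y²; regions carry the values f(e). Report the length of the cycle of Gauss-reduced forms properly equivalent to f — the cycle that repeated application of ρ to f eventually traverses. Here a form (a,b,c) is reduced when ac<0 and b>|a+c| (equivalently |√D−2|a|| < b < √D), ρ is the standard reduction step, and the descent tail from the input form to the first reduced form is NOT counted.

D = 2608, ⌊√D⌋ = 51
river: ρ → (18,40,-14)
river: ρ → (-14,44,12)
river: ρ → (12,28,-38)
river: ρ → (-38,48,2)
river: ρ → (2,48,-38)
river: ρ → (-38,28,12)
river: ρ → (12,44,-14)
river: ρ → (-14,40,18)
river: ρ → (18,32,-22)
river: ρ → (-22,12,28)
river: ρ → (28,44,-6)
river: ρ → (-6,40,42)
river: ρ → (42,44,-4)
river: ρ → (-4,44,42)
river: ρ → (42,40,-6)
river: ρ → (-6,44,28)
river: ρ → (28,12,-22)
river: ρ → (-22,32,18)
ρ-cycle length = 18 (tail of 0 descent steps not counted)

18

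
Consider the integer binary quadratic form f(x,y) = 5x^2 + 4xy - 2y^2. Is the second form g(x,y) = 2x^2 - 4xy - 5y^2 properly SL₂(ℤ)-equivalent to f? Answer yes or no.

D₁ = 56, D₂ = 56
river cycle of f (length 4): (-2, 4, 5), (5, 6, -1), (-1, 6, 5), (5, 4, -2)
river cycle of g (length 4): (-5, 4, 2), (2, 4, -5), (-5, 6, 1), (1, 6, -5)
cycles differ ⇒ inequivalent

no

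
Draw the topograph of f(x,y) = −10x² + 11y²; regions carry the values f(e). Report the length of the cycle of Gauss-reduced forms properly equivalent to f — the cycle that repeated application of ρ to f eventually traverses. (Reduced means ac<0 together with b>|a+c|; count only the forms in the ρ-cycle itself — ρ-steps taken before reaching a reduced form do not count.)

D = 440, ⌊√D⌋ = 20
descent: ρ → (11,0,-10)
descent: ρ → (-10,20,1)  [lands on river]
river: ρ → (1,20,-10)
ρ-cycle length = 2 (tail of 2 descent steps not counted)

2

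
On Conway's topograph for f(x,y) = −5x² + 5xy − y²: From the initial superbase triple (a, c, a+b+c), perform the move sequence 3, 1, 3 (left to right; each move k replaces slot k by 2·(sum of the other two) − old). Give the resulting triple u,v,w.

start (-5,-1,-1) = (f(1,0),f(0,1),f(1,1))
replace slot 3: 2·((-5)+(-1)) − (-1) = -11 → (-5,-1,-11)
replace slot 1: 2·((-1)+(-11)) − (-5) = -19 → (-19,-1,-11)
replace slot 3: 2·((-19)+(-1)) − (-11) = -29 → (-19,-1,-29)

-19,-1,-29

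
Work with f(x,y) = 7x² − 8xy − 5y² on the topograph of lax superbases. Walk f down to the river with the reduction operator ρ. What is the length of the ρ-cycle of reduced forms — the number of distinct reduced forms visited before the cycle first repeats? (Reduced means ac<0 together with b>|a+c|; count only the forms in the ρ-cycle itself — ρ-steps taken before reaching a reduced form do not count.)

D = 204, ⌊√D⌋ = 14
descent: ρ → (-5,8,7)  [lands on river]
river: ρ → (7,6,-6)
river: ρ → (-6,6,7)
river: ρ → (7,8,-5)
river: ρ → (-5,12,3)
river: ρ → (3,12,-5)
ρ-cycle length = 6 (tail of 1 descent step not counted)

6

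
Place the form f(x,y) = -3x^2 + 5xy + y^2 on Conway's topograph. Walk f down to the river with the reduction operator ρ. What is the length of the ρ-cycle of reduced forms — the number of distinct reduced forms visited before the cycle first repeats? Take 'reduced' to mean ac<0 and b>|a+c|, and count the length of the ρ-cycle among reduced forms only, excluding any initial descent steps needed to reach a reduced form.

D = 37, ⌊√D⌋ = 6
river: ρ → (1,5,-3)
river: ρ → (-3,1,3)
river: ρ → (3,5,-1)
river: ρ → (-1,5,3)
river: ρ → (3,1,-3)
river: ρ → (-3,5,1)
ρ-cycle length = 6 (tail of 0 descent steps not counted)

6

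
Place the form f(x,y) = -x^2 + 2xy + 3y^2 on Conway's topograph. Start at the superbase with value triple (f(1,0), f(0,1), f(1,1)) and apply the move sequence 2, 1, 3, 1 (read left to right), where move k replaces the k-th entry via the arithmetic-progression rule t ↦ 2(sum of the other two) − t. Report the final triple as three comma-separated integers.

start (-1,3,4) = (f(1,0),f(0,1),f(1,1))
replace slot 2: 2·((-1)+4) − 3 = 3 → (-1,3,4)
replace slot 1: 2·(3+4) − (-1) = 15 → (15,3,4)
replace slot 3: 2·(15+3) − 4 = 32 → (15,3,32)
replace slot 1: 2·(3+32) − 15 = 55 → (55,3,32)

55,3,32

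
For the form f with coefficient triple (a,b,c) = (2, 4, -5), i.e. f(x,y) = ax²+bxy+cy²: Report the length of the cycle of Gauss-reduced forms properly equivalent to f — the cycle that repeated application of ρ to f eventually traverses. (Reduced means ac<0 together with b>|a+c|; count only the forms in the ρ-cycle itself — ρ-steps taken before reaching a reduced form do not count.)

D = 56, ⌊√D⌋ = 7
river: ρ → (-5,6,1)
river: ρ → (1,6,-5)
river: ρ → (-5,4,2)
river: ρ → (2,4,-5)
ρ-cycle length = 4 (tail of 0 descent steps not counted)

4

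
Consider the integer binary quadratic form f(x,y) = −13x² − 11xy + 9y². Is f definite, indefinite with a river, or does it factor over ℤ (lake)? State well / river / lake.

D = b²−4ac = (-11)² − 4·(-13)·9 = 589
D > 0 non-square ⇒ indefinite ⇒ periodic river

river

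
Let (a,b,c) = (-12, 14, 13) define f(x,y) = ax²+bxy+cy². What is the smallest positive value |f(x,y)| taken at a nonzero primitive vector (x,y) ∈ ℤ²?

river: ρ → (13,12,-13)
river: ρ → (-13,14,12)
river: ρ → (12,10,-15)
river: ρ → (-15,20,7)
river: ρ → (7,22,-12)
river: ρ → (-12,26,3)
river: ρ → (3,28,-3)
river: ρ → (-3,26,12)
river: ρ → (12,22,-7)
river: ρ → (-7,20,15)
river: ρ → (15,10,-12)
river: ρ → (-12,14,13)
closes: descent 0, river 12
min |a| on river = 3

3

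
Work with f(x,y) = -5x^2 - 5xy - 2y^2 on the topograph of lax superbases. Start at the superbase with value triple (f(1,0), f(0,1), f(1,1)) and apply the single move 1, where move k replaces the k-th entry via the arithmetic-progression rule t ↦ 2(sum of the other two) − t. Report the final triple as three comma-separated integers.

start (-5,-2,-12) = (f(1,0),f(0,1),f(1,1))
replace slot 1: 2·((-2)+(-12)) − (-5) = -23 → (-23,-2,-12)

-23,-2,-12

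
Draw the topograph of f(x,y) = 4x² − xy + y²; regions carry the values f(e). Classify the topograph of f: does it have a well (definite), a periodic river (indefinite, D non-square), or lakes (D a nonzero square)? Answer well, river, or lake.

D = b²−4ac = (-1)² − 4·4·1 = -15
D < 0 ⇒ definite ⇒ every region one sign ⇒ single well

well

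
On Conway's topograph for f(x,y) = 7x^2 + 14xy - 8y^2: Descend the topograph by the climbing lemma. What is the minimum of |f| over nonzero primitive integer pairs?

river: ρ → (-8,18,3)
river: ρ → (3,18,-8)
river: ρ → (-8,14,7)
river: ρ → (7,14,-8)
closes: descent 0, river 4
min |a| on river = 3

3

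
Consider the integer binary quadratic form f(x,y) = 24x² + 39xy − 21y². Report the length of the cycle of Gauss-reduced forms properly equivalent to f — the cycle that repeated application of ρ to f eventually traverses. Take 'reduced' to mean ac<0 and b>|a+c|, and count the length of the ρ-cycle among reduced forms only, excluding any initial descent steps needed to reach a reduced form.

D = 3537, ⌊√D⌋ = 59
river: ρ → (-21,45,18)
river: ρ → (18,27,-39)
river: ρ → (-39,51,6)
river: ρ → (6,57,-12)
river: ρ → (-12,39,42)
river: ρ → (42,45,-9)
river: ρ → (-9,45,42)
river: ρ → (42,39,-12)
river: ρ → (-12,57,6)
river: ρ → (6,51,-39)
river: ρ → (-39,27,18)
river: ρ → (18,45,-21)
river: ρ → (-21,39,24)
river: ρ → (24,57,-3)
river: ρ → (-3,57,24)
river: ρ → (24,39,-21)
ρ-cycle length = 16 (tail of 0 descent steps not counted)

16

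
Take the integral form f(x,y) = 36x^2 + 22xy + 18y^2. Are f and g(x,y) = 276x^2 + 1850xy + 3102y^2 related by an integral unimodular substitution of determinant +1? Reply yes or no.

D₁ = -2108, D₂ = -2108
f: flip: (36,22,18)→(18,-22,36)
f: translate: b→14 (≡-22 mod 36), so (18,-22,36)→(18,14,32)
f: reduced (well bottom): (18,14,32) with a≤c, −a<b≤a
g: translate: b→194 (≡1850 mod 552), so (276,1850,3102)→(276,194,36)
g: flip: (276,194,36)→(36,-194,276)
g: translate: b→22 (≡-194 mod 72), so (36,-194,276)→(36,22,18)
g: flip: (36,22,18)→(18,-22,36)
g: translate: b→14 (≡-22 mod 36), so (18,-22,36)→(18,14,32)
g: reduced (well bottom): (18,14,32) with a≤c, −a<b≤a
reduced forms (18, 14, 32) vs (18, 14, 32) ⇒ equivalent

yes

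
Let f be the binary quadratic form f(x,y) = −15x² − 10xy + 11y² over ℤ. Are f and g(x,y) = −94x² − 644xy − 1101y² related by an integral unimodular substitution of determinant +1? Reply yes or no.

D₁ = 760, D₂ = 760
river cycle of f (length 14): (11, 10, -15), (-15, 20, 6), (6, 16, -21), (-21, 26, 1), (1, 26, -21), (-21, 16, 6), (6, 20, -15), (-15, 10, 11), (11, 12, -14), (-14, 16, 9), … (4 more)
river cycle of g (length 14): (-15, 20, 6), (6, 16, -21), (-21, 26, 1), (1, 26, -21), (-21, 16, 6), (6, 20, -15), (-15, 10, 11), (11, 12, -14), (-14, 16, 9), (9, 20, -10), … (4 more)
cycles coincide ⇒ equivalent

yes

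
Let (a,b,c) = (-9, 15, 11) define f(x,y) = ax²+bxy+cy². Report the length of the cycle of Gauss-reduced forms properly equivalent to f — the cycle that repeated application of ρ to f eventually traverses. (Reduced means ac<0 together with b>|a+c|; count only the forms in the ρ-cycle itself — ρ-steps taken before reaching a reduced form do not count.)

D = 621, ⌊√D⌋ = 24
river: ρ → (11,7,-13)
river: ρ → (-13,19,5)
river: ρ → (5,21,-9)
river: ρ → (-9,15,11)
ρ-cycle length = 4 (tail of 0 descent steps not counted)

4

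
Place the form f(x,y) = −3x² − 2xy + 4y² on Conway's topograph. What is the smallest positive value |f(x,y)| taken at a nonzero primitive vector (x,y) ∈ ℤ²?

descent: ρ → (4,2,-3)  [lands on river]
river: ρ → (-3,4,3)
river: ρ → (3,2,-4)
river: ρ → (-4,6,1)
river: ρ → (1,6,-4)
river: ρ → (-4,2,3)
river: ρ → (3,4,-3)
river: ρ → (-3,2,4)
river: ρ → (4,6,-1)
river: ρ → (-1,6,4)
closes: descent 1, river 10
min |a| on river = 1

1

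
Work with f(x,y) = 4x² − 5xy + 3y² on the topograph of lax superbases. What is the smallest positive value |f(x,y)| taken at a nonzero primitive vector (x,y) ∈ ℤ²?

translate: b→3 (≡-5 mod 8), so (4,-5,3)→(4,3,2)
flip: (4,3,2)→(2,-3,4)
translate: b→1 (≡-3 mod 4), so (2,-3,4)→(2,1,3)
reduced (well bottom): (2,1,3) with a≤c, −a<b≤a
well minimum = a = 2

2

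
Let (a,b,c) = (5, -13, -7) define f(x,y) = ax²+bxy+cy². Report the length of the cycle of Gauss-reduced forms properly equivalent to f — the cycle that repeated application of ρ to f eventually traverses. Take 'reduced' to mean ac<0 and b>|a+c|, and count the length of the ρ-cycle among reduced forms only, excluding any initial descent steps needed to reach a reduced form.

D = 309, ⌊√D⌋ = 17
descent: ρ → (-7,13,5)  [lands on river]
river: ρ → (5,17,-1)
river: ρ → (-1,17,5)
river: ρ → (5,13,-7)
river: ρ → (-7,15,3)
river: ρ → (3,15,-7)
ρ-cycle length = 6 (tail of 1 descent step not counted)

6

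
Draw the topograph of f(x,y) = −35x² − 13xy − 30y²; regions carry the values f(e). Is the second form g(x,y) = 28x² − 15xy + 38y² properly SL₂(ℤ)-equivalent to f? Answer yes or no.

D₁ = -4031, D₂ = -4031
f is negative-definite; reduce −f:
−f: flip: (35,13,30)→(30,-13,35)
−f: reduced (well bottom): (30,-13,35) with a≤c, −a<b≤a
flip sign back: reduced form of f is (-30,13,-35)
g: reduced (well bottom): (28,-15,38) with a≤c, −a<b≤a
reduced forms (-30, 13, -35) vs (28, -15, 38) ⇒ inequivalent

no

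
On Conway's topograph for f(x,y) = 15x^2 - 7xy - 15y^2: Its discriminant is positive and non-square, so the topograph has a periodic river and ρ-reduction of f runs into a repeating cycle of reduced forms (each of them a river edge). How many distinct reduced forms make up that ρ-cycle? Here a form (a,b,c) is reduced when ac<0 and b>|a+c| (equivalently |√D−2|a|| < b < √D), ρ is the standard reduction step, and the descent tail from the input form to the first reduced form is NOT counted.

D = 949, ⌊√D⌋ = 30
descent: ρ → (-15,7,15)  [lands on river]
river: ρ → (15,23,-7)
river: ρ → (-7,19,21)
river: ρ → (21,23,-5)
river: ρ → (-5,27,11)
river: ρ → (11,17,-15)
river: ρ → (-15,13,13)
river: ρ → (13,13,-15)
river: ρ → (-15,17,11)
river: ρ → (11,27,-5)
river: ρ → (-5,23,21)
river: ρ → (21,19,-7)
river: ρ → (-7,23,15)
river: ρ → (15,7,-15)
river: ρ → (-15,23,7)
river: ρ → (7,19,-21)
river: ρ → (-21,23,5)
river: ρ → (5,27,-11)
river: ρ → (-11,17,15)
river: ρ → (15,13,-13)
river: ρ → (-13,13,15)
river: ρ → (15,17,-11)
river: ρ → (-11,27,5)
river: ρ → (5,23,-21)
river: ρ → (-21,19,7)
river: ρ → (7,23,-15)
ρ-cycle length = 26 (tail of 1 descent step not counted)

26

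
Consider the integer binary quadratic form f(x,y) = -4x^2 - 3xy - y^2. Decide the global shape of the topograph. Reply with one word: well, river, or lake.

D = b²−4ac = (-3)² − 4·(-4)·(-1) = -7
D < 0 ⇒ definite ⇒ every region one sign ⇒ single well

well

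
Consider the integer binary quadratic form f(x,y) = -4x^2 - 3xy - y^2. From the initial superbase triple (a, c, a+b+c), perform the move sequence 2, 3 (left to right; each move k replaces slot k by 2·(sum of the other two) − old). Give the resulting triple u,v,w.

start (-4,-1,-8) = (f(1,0),f(0,1),f(1,1))
replace slot 2: 2·((-4)+(-8)) − (-1) = -23 → (-4,-23,-8)
replace slot 3: 2·((-4)+(-23)) − (-8) = -46 → (-4,-23,-46)

-4,-23,-46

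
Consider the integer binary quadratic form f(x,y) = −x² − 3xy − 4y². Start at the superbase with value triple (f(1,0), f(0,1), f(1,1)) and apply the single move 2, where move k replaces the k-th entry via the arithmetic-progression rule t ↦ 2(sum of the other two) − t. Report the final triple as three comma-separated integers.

start (-1,-4,-8) = (f(1,0),f(0,1),f(1,1))
replace slot 2: 2·((-1)+(-8)) − (-4) = -14 → (-1,-14,-8)

-1,-14,-8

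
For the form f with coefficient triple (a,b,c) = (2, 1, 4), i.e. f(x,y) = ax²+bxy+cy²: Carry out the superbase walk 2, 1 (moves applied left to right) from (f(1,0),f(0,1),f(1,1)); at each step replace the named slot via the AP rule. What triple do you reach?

start (2,4,7) = (f(1,0),f(0,1),f(1,1))
replace slot 2: 2·(2+7) − 4 = 14 → (2,14,7)
replace slot 1: 2·(14+7) − 2 = 40 → (40,14,7)

40,14,7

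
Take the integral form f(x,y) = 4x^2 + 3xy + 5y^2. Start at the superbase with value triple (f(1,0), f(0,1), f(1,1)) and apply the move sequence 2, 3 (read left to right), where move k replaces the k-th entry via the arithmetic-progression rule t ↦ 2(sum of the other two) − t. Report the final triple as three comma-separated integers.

start (4,5,12) = (f(1,0),f(0,1),f(1,1))
replace slot 2: 2·(4+12) − 5 = 27 → (4,27,12)
replace slot 3: 2·(4+27) − 12 = 50 → (4,27,50)

4,27,50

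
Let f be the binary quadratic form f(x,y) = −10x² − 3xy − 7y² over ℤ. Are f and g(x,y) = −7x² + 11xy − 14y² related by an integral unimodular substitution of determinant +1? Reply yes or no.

D₁ = -271, D₂ = -271
f is negative-definite; reduce −f:
−f: flip: (10,3,7)→(7,-3,10)
−f: reduced (well bottom): (7,-3,10) with a≤c, −a<b≤a
flip sign back: reduced form of f is (-7,3,-10)
g is negative-definite; reduce −g:
−g: translate: b→3 (≡-11 mod 14), so (7,-11,14)→(7,3,10)
−g: reduced (well bottom): (7,3,10) with a≤c, −a<b≤a
flip sign back: reduced form of g is (-7,-3,-10)
reduced forms (-7, 3, -10) vs (-7, -3, -10) ⇒ inequivalent

no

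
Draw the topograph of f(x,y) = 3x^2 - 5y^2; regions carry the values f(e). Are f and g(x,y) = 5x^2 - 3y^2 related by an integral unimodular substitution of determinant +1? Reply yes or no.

D₁ = 60, D₂ = 60
river cycle of f (length 2): (3, 6, -2), (-2, 6, 3)
river cycle of g (length 2): (-3, 6, 2), (2, 6, -3)
cycles differ ⇒ inequivalent

no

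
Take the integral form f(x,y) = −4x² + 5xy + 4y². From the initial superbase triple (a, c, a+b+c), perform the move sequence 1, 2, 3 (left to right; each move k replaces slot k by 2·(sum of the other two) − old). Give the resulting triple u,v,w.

start (-4,4,5) = (f(1,0),f(0,1),f(1,1))
replace slot 1: 2·(4+5) − (-4) = 22 → (22,4,5)
replace slot 2: 2·(22+5) − 4 = 50 → (22,50,5)
replace slot 3: 2·(22+50) − 5 = 139 → (22,50,139)

22,50,139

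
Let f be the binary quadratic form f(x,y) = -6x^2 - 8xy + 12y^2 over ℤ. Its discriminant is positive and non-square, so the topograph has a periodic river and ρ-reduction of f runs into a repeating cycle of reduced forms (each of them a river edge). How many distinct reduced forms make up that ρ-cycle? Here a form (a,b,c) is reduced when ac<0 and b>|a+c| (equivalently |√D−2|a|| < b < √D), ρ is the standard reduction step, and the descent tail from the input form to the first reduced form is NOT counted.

D = 352, ⌊√D⌋ = 18
descent: ρ → (12,8,-6)  [lands on river]
river: ρ → (-6,16,4)
river: ρ → (4,16,-6)
river: ρ → (-6,8,12)
river: ρ → (12,16,-2)
river: ρ → (-2,16,12)
ρ-cycle length = 6 (tail of 1 descent step not counted)

6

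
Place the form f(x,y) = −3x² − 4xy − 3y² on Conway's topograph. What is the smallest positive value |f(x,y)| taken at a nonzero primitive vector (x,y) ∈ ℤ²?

translate: b→-2 (≡4 mod 6), so (3,4,3)→(3,-2,2)
flip: (3,-2,2)→(2,2,3)
reduced (well bottom): (2,2,3) with a≤c, −a<b≤a
well minimum |f| = |-2| = 2 (negative-definite)

2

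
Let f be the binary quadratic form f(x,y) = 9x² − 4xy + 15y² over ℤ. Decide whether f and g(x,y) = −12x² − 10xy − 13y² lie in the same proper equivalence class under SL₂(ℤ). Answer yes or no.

D₁ = -524, D₂ = -524
f: reduced (well bottom): (9,-4,15) with a≤c, −a<b≤a
g is negative-definite; reduce −g:
−g: reduced (well bottom): (12,10,13) with a≤c, −a<b≤a
flip sign back: reduced form of g is (-12,-10,-13)
reduced forms (9, -4, 15) vs (-12, -10, -13) ⇒ inequivalent

no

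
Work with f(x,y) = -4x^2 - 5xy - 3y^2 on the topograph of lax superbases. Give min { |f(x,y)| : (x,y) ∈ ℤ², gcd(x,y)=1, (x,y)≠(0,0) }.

translate: b→-3 (≡5 mod 8), so (4,5,3)→(4,-3,2)
flip: (4,-3,2)→(2,3,4)
translate: b→-1 (≡3 mod 4), so (2,3,4)→(2,-1,3)
reduced (well bottom): (2,-1,3) with a≤c, −a<b≤a
well minimum |f| = |-2| = 2 (negative-definite)

2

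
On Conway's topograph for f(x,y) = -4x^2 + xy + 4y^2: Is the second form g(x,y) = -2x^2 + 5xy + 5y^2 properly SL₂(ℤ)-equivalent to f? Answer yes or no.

D₁ = 65, D₂ = 65
river cycle of f (length 6): (4, 7, -1), (-1, 7, 4), (4, 1, -4), (-4, 7, 1), (1, 7, -4), (-4, 1, 4)
river cycle of g (length 6): (5, 5, -2), (-2, 7, 2), (2, 5, -5), (-5, 5, 2), (2, 7, -2), (-2, 5, 5)
cycles differ ⇒ inequivalent

no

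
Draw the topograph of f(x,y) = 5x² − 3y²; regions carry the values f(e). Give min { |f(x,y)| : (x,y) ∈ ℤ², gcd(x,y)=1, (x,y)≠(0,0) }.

descent: ρ → (-3,6,2)  [lands on river]
river: ρ → (2,6,-3)
closes: descent 1, river 2
min |a| on river = 2

2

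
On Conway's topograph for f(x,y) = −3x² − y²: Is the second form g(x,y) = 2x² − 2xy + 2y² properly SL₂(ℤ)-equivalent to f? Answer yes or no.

D₁ = -12, D₂ = -12
f is negative-definite; reduce −f:
−f: flip: (3,0,1)→(1,0,3)
−f: reduced (well bottom): (1,0,3) with a≤c, −a<b≤a
flip sign back: reduced form of f is (-1,0,-3)
g: translate: b→2 (≡-2 mod 4), so (2,-2,2)→(2,2,2)
g: reduced (well bottom): (2,2,2) with a≤c, −a<b≤a
reduced forms (-1, 0, -3) vs (2, 2, 2) ⇒ inequivalent

no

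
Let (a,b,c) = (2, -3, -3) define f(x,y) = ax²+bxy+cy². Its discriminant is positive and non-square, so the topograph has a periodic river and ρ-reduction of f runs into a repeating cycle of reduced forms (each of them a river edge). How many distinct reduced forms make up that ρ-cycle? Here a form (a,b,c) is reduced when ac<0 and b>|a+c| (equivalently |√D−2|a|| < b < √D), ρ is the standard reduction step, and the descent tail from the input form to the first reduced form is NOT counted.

D = 33, ⌊√D⌋ = 5
descent: ρ → (-3,3,2)  [lands on river]
river: ρ → (2,5,-1)
river: ρ → (-1,5,2)
river: ρ → (2,3,-3)
ρ-cycle length = 4 (tail of 1 descent step not counted)

4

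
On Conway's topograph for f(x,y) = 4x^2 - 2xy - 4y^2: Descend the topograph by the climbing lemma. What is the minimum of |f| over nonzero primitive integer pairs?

descent: ρ → (-4,2,4)  [lands on river]
river: ρ → (4,6,-2)
river: ρ → (-2,6,4)
river: ρ → (4,2,-4)
river: ρ → (-4,6,2)
river: ρ → (2,6,-4)
closes: descent 1, river 6
min |a| on river = 2

2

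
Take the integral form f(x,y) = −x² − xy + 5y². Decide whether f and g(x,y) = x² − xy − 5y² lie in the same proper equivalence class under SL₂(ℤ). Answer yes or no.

D₁ = 21, D₂ = 21
river cycle of f (length 2): (-1, 3, 3), (3, 3, -1)
river cycle of g (length 2): (1, 3, -3), (-3, 3, 1)
cycles differ ⇒ inequivalent

no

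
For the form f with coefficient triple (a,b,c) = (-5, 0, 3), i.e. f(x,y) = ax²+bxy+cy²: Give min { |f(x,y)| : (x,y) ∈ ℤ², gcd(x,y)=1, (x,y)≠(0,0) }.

descent: ρ → (3,6,-2)  [lands on river]
river: ρ → (-2,6,3)
closes: descent 1, river 2
min |a| on river = 2

2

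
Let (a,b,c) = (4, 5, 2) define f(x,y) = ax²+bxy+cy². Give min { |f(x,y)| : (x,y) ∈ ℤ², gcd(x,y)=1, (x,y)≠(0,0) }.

translate: b→-3 (≡5 mod 8), so (4,5,2)→(4,-3,1)
flip: (4,-3,1)→(1,3,4)
translate: b→1 (≡3 mod 2), so (1,3,4)→(1,1,2)
reduced (well bottom): (1,1,2) with a≤c, −a<b≤a
well minimum = a = 1

1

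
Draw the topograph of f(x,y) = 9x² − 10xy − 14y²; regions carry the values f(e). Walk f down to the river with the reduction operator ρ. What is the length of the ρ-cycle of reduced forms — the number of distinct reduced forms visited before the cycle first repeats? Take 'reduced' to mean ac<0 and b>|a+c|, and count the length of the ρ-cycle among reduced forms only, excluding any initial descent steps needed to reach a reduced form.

D = 604, ⌊√D⌋ = 24
descent: ρ → (-14,10,9)  [lands on river]
river: ρ → (9,8,-15)
river: ρ → (-15,22,2)
river: ρ → (2,22,-15)
river: ρ → (-15,8,9)
river: ρ → (9,10,-14)
river: ρ → (-14,18,5)
river: ρ → (5,22,-6)
river: ρ → (-6,14,17)
river: ρ → (17,20,-3)
river: ρ → (-3,22,10)
river: ρ → (10,18,-7)
river: ρ → (-7,24,1)
river: ρ → (1,24,-7)
river: ρ → (-7,18,10)
river: ρ → (10,22,-3)
river: ρ → (-3,20,17)
river: ρ → (17,14,-6)
river: ρ → (-6,22,5)
river: ρ → (5,18,-14)
ρ-cycle length = 20 (tail of 1 descent step not counted)

20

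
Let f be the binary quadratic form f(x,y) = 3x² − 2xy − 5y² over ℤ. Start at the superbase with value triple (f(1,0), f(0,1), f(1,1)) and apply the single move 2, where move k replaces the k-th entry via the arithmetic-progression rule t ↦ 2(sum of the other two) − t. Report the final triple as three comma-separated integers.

start (3,-5,-4) = (f(1,0),f(0,1),f(1,1))
replace slot 2: 2·(3+(-4)) − (-5) = 3 → (3,3,-4)

3,3,-4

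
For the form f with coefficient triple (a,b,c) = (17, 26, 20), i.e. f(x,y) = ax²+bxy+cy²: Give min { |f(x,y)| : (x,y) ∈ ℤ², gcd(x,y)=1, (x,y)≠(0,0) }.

translate: b→-8 (≡26 mod 34), so (17,26,20)→(17,-8,11)
flip: (17,-8,11)→(11,8,17)
reduced (well bottom): (11,8,17) with a≤c, −a<b≤a
well minimum = a = 11

11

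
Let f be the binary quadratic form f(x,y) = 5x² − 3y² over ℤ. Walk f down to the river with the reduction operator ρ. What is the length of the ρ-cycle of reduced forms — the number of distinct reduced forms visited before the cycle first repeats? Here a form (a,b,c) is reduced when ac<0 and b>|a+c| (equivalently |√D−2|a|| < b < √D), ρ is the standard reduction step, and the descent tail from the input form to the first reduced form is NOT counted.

D = 60, ⌊√D⌋ = 7
descent: ρ → (-3,6,2)  [lands on river]
river: ρ → (2,6,-3)
ρ-cycle length = 2 (tail of 1 descent step not counted)

2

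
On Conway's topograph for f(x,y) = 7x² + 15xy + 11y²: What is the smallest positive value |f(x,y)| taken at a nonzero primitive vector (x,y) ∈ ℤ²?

translate: b→1 (≡15 mod 14), so (7,15,11)→(7,1,3)
flip: (7,1,3)→(3,-1,7)
reduced (well bottom): (3,-1,7) with a≤c, −a<b≤a
well minimum = a = 3

3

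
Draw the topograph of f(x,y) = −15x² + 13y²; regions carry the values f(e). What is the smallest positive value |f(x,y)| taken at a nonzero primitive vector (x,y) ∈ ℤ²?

descent: ρ → (13,26,-2)  [lands on river]
river: ρ → (-2,26,13)
closes: descent 1, river 2
min |a| on river = 2

2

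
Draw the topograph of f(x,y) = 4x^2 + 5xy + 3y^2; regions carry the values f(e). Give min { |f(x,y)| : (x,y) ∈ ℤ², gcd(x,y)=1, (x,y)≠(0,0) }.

translate: b→-3 (≡5 mod 8), so (4,5,3)→(4,-3,2)
flip: (4,-3,2)→(2,3,4)
translate: b→-1 (≡3 mod 4), so (2,3,4)→(2,-1,3)
reduced (well bottom): (2,-1,3) with a≤c, −a<b≤a
well minimum = a = 2

2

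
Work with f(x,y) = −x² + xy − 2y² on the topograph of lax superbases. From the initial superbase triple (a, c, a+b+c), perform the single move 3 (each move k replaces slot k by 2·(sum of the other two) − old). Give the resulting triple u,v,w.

start (-1,-2,-2) = (f(1,0),f(0,1),f(1,1))
replace slot 3: 2·((-1)+(-2)) − (-2) = -4 → (-1,-2,-4)

-1,-2,-4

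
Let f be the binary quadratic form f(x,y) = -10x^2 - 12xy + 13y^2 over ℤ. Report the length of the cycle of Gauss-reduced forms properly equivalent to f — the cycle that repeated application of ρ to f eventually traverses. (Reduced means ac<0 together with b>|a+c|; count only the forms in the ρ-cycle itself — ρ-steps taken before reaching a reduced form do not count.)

D = 664, ⌊√D⌋ = 25
descent: ρ → (13,12,-10)  [lands on river]
river: ρ → (-10,8,15)
river: ρ → (15,22,-3)
river: ρ → (-3,20,22)
river: ρ → (22,24,-1)
river: ρ → (-1,24,22)
river: ρ → (22,20,-3)
river: ρ → (-3,22,15)
river: ρ → (15,8,-10)
river: ρ → (-10,12,13)
river: ρ → (13,14,-9)
river: ρ → (-9,22,5)
river: ρ → (5,18,-17)
river: ρ → (-17,16,6)
river: ρ → (6,20,-11)
river: ρ → (-11,24,2)
river: ρ → (2,24,-11)
river: ρ → (-11,20,6)
river: ρ → (6,16,-17)
river: ρ → (-17,18,5)
river: ρ → (5,22,-9)
river: ρ → (-9,14,13)
ρ-cycle length = 22 (tail of 1 descent step not counted)

22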